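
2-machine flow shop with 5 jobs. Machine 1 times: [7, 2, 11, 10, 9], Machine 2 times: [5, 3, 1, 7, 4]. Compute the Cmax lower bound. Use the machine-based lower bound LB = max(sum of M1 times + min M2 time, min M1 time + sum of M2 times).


LB1 = sum(M1 times) + min(M2 times) = 39 + 1 = 40
LB2 = min(M1 times) + sum(M2 times) = 2 + 20 = 22
Lower bound = max(LB1, LB2) = max(40, 22) = 40

40


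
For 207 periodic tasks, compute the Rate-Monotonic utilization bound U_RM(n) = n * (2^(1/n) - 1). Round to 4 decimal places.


Compute 2^(1/207) = 1.0033541497
Subtract 1: 1.0033541497 - 1 = 0.0033541497
Multiply by n: 207 * 0.0033541497 = 0.6943089879
Round to 4 dp: 0.6943

0.6943


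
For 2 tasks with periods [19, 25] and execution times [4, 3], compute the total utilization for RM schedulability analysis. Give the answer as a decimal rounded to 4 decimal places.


Compute individual utilizations (exact fractions):
  Task 1: C/T = 4/19 (approx. 0.2105)
  Task 2: C/T = 3/25 (approx. 0.12)
Total utilization U = 4/19 + 3/25 = 157/475
Rounded to 4 decimal places: U = 0.3305
RM (Liu & Layland) bound for 2 tasks = 0.828427; compare with U = 157/475 (approx. 0.330526)
U <= bound, so schedulable by RM sufficient condition.

0.3305


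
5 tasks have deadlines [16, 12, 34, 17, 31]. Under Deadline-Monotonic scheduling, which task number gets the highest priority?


Sort tasks by relative deadline (ascending):
  Task 2: deadline = 12
  Task 1: deadline = 16
  Task 4: deadline = 17
  Task 5: deadline = 31
  Task 3: deadline = 34
Priority order (highest first): [2, 1, 4, 5, 3]
Highest priority task = 2

2


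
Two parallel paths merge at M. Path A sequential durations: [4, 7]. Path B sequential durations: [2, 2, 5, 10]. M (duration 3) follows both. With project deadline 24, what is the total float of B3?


Forward pass: ES(B3) = sum of predecessors on chain B = 4
EF = ES + duration = 4 + 5 = 9
Backward pass: LF(M) = deadline = 24; LS(M) = 24 - 3 = 21
LF(B3) = LS(M) - sum(successors on chain B) = 21 - 10 = 11
LS = LF - duration = 11 - 5 = 6
Total float = LS - ES = 6 - 4 = 2

2


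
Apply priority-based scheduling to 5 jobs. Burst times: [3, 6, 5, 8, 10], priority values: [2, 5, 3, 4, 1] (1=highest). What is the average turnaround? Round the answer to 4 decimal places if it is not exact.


Sort by priority (ascending = highest first):
Order: [(1, 10), (2, 3), (3, 5), (4, 8), (5, 6)]
Completion times:
  Priority 1, burst=10, C=10
  Priority 2, burst=3, C=13
  Priority 3, burst=5, C=18
  Priority 4, burst=8, C=26
  Priority 5, burst=6, C=32
Average turnaround = 99/5 = 19.8

19.8


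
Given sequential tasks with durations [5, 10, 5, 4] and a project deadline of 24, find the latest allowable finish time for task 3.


LF(activity 3) = deadline - sum of successor durations
Successors: activities 4 through 4 with durations [4]
Sum of successor durations = 4
LF = 24 - 4 = 20

20


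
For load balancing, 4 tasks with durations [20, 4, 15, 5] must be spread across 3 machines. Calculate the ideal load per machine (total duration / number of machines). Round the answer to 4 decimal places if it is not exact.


Total processing time = 20 + 4 + 15 + 5 = 44
Number of machines = 3
Ideal balanced load = 44 / 3 = 14.6667

14.6667


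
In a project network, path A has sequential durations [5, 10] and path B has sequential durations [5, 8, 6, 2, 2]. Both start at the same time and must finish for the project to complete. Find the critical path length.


Path A total = 5 + 10 = 15
Path B total = 5 + 8 + 6 + 2 + 2 = 23
Critical path = longest path = max(15, 23) = 23

23


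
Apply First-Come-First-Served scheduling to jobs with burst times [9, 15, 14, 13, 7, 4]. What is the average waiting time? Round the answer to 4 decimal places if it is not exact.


FCFS order (as given): [9, 15, 14, 13, 7, 4]
Waiting times:
  Job 1: wait = 0
  Job 2: wait = 9
  Job 3: wait = 24
  Job 4: wait = 38
  Job 5: wait = 51
  Job 6: wait = 58
Sum of waiting times = 180
Average waiting time = 180/6 = 30.0

30.0


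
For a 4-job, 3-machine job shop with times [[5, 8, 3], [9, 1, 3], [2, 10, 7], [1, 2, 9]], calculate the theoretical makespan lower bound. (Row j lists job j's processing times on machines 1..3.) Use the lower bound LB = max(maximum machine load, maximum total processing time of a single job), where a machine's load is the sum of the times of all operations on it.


Machine loads:
  Machine 1: 5 + 9 + 2 + 1 = 17
  Machine 2: 8 + 1 + 10 + 2 = 21
  Machine 3: 3 + 3 + 7 + 9 = 22
Max machine load = 22
Job totals:
  Job 1: 16
  Job 2: 13
  Job 3: 19
  Job 4: 12
Max job total = 19
Lower bound = max(22, 19) = 22

22


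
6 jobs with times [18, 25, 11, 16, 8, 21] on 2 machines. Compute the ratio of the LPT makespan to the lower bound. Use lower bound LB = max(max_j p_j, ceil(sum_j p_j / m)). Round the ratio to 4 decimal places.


LPT order: [25, 21, 18, 16, 11, 8]
Machine loads after assignment: [49, 50]
LPT makespan = 50
Lower bound = max(max_job, ceil(total/2)) = max(25, 50) = 50
Ratio = 50 / 50 = 1.0

1.0


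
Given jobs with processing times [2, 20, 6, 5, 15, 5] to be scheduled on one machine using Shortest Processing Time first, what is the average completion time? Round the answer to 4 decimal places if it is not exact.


Sort jobs by processing time (SPT order): [2, 5, 5, 6, 15, 20]
Compute completion times sequentially:
  Job 1: processing = 2, completes at 2
  Job 2: processing = 5, completes at 7
  Job 3: processing = 5, completes at 12
  Job 4: processing = 6, completes at 18
  Job 5: processing = 15, completes at 33
  Job 6: processing = 20, completes at 53
Sum of completion times = 125
Average completion time = 125/6 = 20.8333

20.8333


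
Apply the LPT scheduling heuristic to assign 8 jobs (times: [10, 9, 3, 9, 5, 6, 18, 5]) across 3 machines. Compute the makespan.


Sort jobs in decreasing order (LPT): [18, 10, 9, 9, 6, 5, 5, 3]
Assign each job to the least loaded machine:
  Machine 1: jobs [18, 5], load = 23
  Machine 2: jobs [10, 6, 5], load = 21
  Machine 3: jobs [9, 9, 3], load = 21
Makespan = max load = 23

23


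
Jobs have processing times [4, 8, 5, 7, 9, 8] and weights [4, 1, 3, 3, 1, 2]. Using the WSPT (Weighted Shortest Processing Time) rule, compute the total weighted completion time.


Compute p/w ratios and sort ascending (WSPT): [(4, 4), (5, 3), (7, 3), (8, 2), (8, 1), (9, 1)]
Compute weighted completion times:
  Job (p=4,w=4): C=4, w*C=4*4=16
  Job (p=5,w=3): C=9, w*C=3*9=27
  Job (p=7,w=3): C=16, w*C=3*16=48
  Job (p=8,w=2): C=24, w*C=2*24=48
  Job (p=8,w=1): C=32, w*C=1*32=32
  Job (p=9,w=1): C=41, w*C=1*41=41
Total weighted completion time = 212

212


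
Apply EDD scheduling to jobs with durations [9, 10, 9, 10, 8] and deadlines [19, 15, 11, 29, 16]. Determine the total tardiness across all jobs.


Sort by due date (EDD order): [(9, 11), (10, 15), (8, 16), (9, 19), (10, 29)]
Compute completion times and tardiness:
  Job 1: p=9, d=11, C=9, tardiness=max(0,9-11)=0
  Job 2: p=10, d=15, C=19, tardiness=max(0,19-15)=4
  Job 3: p=8, d=16, C=27, tardiness=max(0,27-16)=11
  Job 4: p=9, d=19, C=36, tardiness=max(0,36-19)=17
  Job 5: p=10, d=29, C=46, tardiness=max(0,46-29)=17
Total tardiness = 49

49


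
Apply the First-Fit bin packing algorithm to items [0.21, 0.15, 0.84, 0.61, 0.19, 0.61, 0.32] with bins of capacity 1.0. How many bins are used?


Place items sequentially using First-Fit:
  Item 0.21 -> new Bin 1
  Item 0.15 -> Bin 1 (now 0.36)
  Item 0.84 -> new Bin 2
  Item 0.61 -> Bin 1 (now 0.97)
  Item 0.19 -> new Bin 3
  Item 0.61 -> Bin 3 (now 0.8)
  Item 0.32 -> new Bin 4
Total bins used = 4

4


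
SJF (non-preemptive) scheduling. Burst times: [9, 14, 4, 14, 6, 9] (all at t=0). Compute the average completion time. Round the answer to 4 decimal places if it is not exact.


SJF order (ascending): [4, 6, 9, 9, 14, 14]
Completion times:
  Job 1: burst=4, C=4
  Job 2: burst=6, C=10
  Job 3: burst=9, C=19
  Job 4: burst=9, C=28
  Job 5: burst=14, C=42
  Job 6: burst=14, C=56
Average completion = 159/6 = 26.5

26.5


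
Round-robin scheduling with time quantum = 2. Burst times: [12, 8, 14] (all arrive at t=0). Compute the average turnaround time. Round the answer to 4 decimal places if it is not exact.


Time quantum = 2
Execution trace:
  J1 runs 2 units, time = 2
  J2 runs 2 units, time = 4
  J3 runs 2 units, time = 6
  J1 runs 2 units, time = 8
  J2 runs 2 units, time = 10
  J3 runs 2 units, time = 12
  J1 runs 2 units, time = 14
  J2 runs 2 units, time = 16
  J3 runs 2 units, time = 18
  J1 runs 2 units, time = 20
  J2 runs 2 units, time = 22
  J3 runs 2 units, time = 24
  J1 runs 2 units, time = 26
  J3 runs 2 units, time = 28
  J1 runs 2 units, time = 30
  J3 runs 2 units, time = 32
  J3 runs 2 units, time = 34
Finish times: [30, 22, 34]
Average turnaround = 86/3 = 28.6667

28.6667


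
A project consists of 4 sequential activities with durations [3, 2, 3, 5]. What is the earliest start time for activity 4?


Activity 4 starts after activities 1 through 3 complete.
Predecessor durations: [3, 2, 3]
ES = 3 + 2 + 3 = 8

8


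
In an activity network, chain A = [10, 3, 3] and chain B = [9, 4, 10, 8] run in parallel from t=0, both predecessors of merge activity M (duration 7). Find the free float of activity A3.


ES(A3) = sum of predecessors on chain A = 13
EF(A3) = ES + duration = 13 + 3 = 16
Successor of A3 is M. ES(M) = max(sum(A), sum(B)) = max(16, 31) = 31
Free float = ES(successor) - EF(current) = 31 - 16 = 15

15


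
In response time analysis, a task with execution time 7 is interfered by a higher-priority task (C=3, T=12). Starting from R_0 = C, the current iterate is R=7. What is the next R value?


R_next = C + ceil(R_prev / T_hp) * C_hp
ceil(7 / 12) = ceil(0.5833) = 1
Interference = 1 * 3 = 3
R_next = 7 + 3 = 10

10


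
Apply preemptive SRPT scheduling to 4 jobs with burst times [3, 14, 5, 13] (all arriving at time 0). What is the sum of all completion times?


Since all jobs arrive at t=0, SRPT equals SPT ordering.
SPT order: [3, 5, 13, 14]
Completion times:
  Job 1: p=3, C=3
  Job 2: p=5, C=8
  Job 3: p=13, C=21
  Job 4: p=14, C=35
Total completion time = 3 + 8 + 21 + 35 = 67

67


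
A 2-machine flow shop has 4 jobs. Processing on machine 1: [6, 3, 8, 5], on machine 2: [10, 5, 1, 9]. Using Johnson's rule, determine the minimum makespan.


Apply Johnson's rule:
  Group 1 (a <= b): [(2, 3, 5), (4, 5, 9), (1, 6, 10)]
  Group 2 (a > b): [(3, 8, 1)]
Optimal job order: [2, 4, 1, 3]
Schedule:
  Job 2: M1 done at 3, M2 done at 8
  Job 4: M1 done at 8, M2 done at 17
  Job 1: M1 done at 14, M2 done at 27
  Job 3: M1 done at 22, M2 done at 28
Makespan = 28

28


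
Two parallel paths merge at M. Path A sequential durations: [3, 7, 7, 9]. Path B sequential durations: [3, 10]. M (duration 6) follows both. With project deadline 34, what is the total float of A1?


Forward pass: ES(A1) = sum of predecessors on chain A = 0
EF = ES + duration = 0 + 3 = 3
Backward pass: LF(M) = deadline = 34; LS(M) = 34 - 6 = 28
LF(A1) = LS(M) - sum(successors on chain A) = 28 - 23 = 5
LS = LF - duration = 5 - 3 = 2
Total float = LS - ES = 2 - 0 = 2

2


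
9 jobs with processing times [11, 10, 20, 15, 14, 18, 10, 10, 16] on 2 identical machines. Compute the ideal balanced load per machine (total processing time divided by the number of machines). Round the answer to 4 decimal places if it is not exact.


Total processing time = 11 + 10 + 20 + 15 + 14 + 18 + 10 + 10 + 16 = 124
Number of machines = 2
Ideal balanced load = 124 / 2 = 62.0

62.0


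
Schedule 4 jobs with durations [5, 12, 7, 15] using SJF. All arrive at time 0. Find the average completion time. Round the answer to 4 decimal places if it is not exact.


SJF order (ascending): [5, 7, 12, 15]
Completion times:
  Job 1: burst=5, C=5
  Job 2: burst=7, C=12
  Job 3: burst=12, C=24
  Job 4: burst=15, C=39
Average completion = 80/4 = 20.0

20.0


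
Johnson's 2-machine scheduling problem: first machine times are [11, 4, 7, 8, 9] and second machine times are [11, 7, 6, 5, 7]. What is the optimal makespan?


Apply Johnson's rule:
  Group 1 (a <= b): [(2, 4, 7), (1, 11, 11)]
  Group 2 (a > b): [(5, 9, 7), (3, 7, 6), (4, 8, 5)]
Optimal job order: [2, 1, 5, 3, 4]
Schedule:
  Job 2: M1 done at 4, M2 done at 11
  Job 1: M1 done at 15, M2 done at 26
  Job 5: M1 done at 24, M2 done at 33
  Job 3: M1 done at 31, M2 done at 39
  Job 4: M1 done at 39, M2 done at 44
Makespan = 44

44


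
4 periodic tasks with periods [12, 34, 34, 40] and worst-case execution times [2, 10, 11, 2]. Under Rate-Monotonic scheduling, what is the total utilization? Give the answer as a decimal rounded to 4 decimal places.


Compute individual utilizations (exact fractions):
  Task 1: C/T = 2/12 = 1/6 (approx. 0.1667)
  Task 2: C/T = 10/34 = 5/17 (approx. 0.2941)
  Task 3: C/T = 11/34 (approx. 0.3235)
  Task 4: C/T = 2/40 = 1/20 (approx. 0.05)
Total utilization U = 1/6 + 5/17 + 11/34 + 1/20 = 851/1020
Rounded to 4 decimal places: U = 0.8343
RM (Liu & Layland) bound for 4 tasks = 0.756828; compare with U = 851/1020 (approx. 0.834314)
bound < U <= 1, so the RM sufficient condition is not met (inconclusive; an exact test such as response-time analysis is needed).

0.8343


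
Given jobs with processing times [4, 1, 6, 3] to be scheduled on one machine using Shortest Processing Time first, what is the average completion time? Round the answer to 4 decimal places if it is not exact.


Sort jobs by processing time (SPT order): [1, 3, 4, 6]
Compute completion times sequentially:
  Job 1: processing = 1, completes at 1
  Job 2: processing = 3, completes at 4
  Job 3: processing = 4, completes at 8
  Job 4: processing = 6, completes at 14
Sum of completion times = 27
Average completion time = 27/4 = 6.75

6.75


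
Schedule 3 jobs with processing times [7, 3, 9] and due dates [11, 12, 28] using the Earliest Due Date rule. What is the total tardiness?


Sort by due date (EDD order): [(7, 11), (3, 12), (9, 28)]
Compute completion times and tardiness:
  Job 1: p=7, d=11, C=7, tardiness=max(0,7-11)=0
  Job 2: p=3, d=12, C=10, tardiness=max(0,10-12)=0
  Job 3: p=9, d=28, C=19, tardiness=max(0,19-28)=0
Total tardiness = 0

0


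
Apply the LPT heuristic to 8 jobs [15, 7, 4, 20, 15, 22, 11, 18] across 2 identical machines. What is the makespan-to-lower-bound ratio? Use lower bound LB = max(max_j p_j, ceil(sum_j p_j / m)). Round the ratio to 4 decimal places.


LPT order: [22, 20, 18, 15, 15, 11, 7, 4]
Machine loads after assignment: [56, 56]
LPT makespan = 56
Lower bound = max(max_job, ceil(total/2)) = max(22, 56) = 56
Ratio = 56 / 56 = 1.0

1.0


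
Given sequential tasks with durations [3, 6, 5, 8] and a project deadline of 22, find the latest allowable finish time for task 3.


LF(activity 3) = deadline - sum of successor durations
Successors: activities 4 through 4 with durations [8]
Sum of successor durations = 8
LF = 22 - 8 = 14

14


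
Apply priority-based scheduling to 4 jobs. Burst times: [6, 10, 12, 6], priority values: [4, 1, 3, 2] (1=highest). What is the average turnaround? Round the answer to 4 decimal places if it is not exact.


Sort by priority (ascending = highest first):
Order: [(1, 10), (2, 6), (3, 12), (4, 6)]
Completion times:
  Priority 1, burst=10, C=10
  Priority 2, burst=6, C=16
  Priority 3, burst=12, C=28
  Priority 4, burst=6, C=34
Average turnaround = 88/4 = 22.0

22.0


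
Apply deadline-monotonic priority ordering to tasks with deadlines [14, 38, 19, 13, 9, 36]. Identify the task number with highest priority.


Sort tasks by relative deadline (ascending):
  Task 5: deadline = 9
  Task 4: deadline = 13
  Task 1: deadline = 14
  Task 3: deadline = 19
  Task 6: deadline = 36
  Task 2: deadline = 38
Priority order (highest first): [5, 4, 1, 3, 6, 2]
Highest priority task = 5

5


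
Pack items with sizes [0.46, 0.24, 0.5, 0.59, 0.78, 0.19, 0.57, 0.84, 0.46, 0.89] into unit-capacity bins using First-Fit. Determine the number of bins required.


Place items sequentially using First-Fit:
  Item 0.46 -> new Bin 1
  Item 0.24 -> Bin 1 (now 0.7)
  Item 0.5 -> new Bin 2
  Item 0.59 -> new Bin 3
  Item 0.78 -> new Bin 4
  Item 0.19 -> Bin 1 (now 0.89)
  Item 0.57 -> new Bin 5
  Item 0.84 -> new Bin 6
  Item 0.46 -> Bin 2 (now 0.96)
  Item 0.89 -> new Bin 7
Total bins used = 7

7


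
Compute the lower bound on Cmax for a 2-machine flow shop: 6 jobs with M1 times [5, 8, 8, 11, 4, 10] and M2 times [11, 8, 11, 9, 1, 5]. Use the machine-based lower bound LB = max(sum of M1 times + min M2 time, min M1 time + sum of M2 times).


LB1 = sum(M1 times) + min(M2 times) = 46 + 1 = 47
LB2 = min(M1 times) + sum(M2 times) = 4 + 45 = 49
Lower bound = max(LB1, LB2) = max(47, 49) = 49

49


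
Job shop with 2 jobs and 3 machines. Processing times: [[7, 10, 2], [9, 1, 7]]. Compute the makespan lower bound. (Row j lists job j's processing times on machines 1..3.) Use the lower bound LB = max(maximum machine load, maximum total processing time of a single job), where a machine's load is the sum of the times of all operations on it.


Machine loads:
  Machine 1: 7 + 9 = 16
  Machine 2: 10 + 1 = 11
  Machine 3: 2 + 7 = 9
Max machine load = 16
Job totals:
  Job 1: 19
  Job 2: 17
Max job total = 19
Lower bound = max(16, 19) = 19

19


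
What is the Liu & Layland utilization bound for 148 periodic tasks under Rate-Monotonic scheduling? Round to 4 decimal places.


Compute 2^(1/148) = 1.0046944113
Subtract 1: 1.0046944113 - 1 = 0.0046944113
Multiply by n: 148 * 0.0046944113 = 0.6947728724
Round to 4 dp: 0.6948

0.6948


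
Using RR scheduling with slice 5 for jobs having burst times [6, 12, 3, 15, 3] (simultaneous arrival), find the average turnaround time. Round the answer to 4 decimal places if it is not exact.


Time quantum = 5
Execution trace:
  J1 runs 5 units, time = 5
  J2 runs 5 units, time = 10
  J3 runs 3 units, time = 13
  J4 runs 5 units, time = 18
  J5 runs 3 units, time = 21
  J1 runs 1 units, time = 22
  J2 runs 5 units, time = 27
  J4 runs 5 units, time = 32
  J2 runs 2 units, time = 34
  J4 runs 5 units, time = 39
Finish times: [22, 34, 13, 39, 21]
Average turnaround = 129/5 = 25.8

25.8


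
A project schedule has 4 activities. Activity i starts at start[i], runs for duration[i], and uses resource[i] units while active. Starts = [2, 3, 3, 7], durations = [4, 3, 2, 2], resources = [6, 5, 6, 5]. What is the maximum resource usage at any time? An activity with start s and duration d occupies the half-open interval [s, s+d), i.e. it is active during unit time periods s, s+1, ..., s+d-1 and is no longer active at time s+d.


Each activity i is active on [start_i, start_i + duration_i).
Compute total resource usage per time slot:
  t=0: active resources = [], total = 0
  t=1: active resources = [], total = 0
  t=2: active resources = [6], total = 6
  t=3: active resources = [6, 5, 6], total = 17
  t=4: active resources = [6, 5, 6], total = 17
  t=5: active resources = [6, 5], total = 11
  t=6: active resources = [], total = 0
  t=7: active resources = [5], total = 5
  t=8: active resources = [5], total = 5
Peak resource demand = 17

17


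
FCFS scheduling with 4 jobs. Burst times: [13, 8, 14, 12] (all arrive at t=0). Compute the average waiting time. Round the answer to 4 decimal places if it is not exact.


FCFS order (as given): [13, 8, 14, 12]
Waiting times:
  Job 1: wait = 0
  Job 2: wait = 13
  Job 3: wait = 21
  Job 4: wait = 35
Sum of waiting times = 69
Average waiting time = 69/4 = 17.25

17.25


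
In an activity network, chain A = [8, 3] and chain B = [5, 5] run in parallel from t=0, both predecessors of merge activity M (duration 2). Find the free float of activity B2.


ES(B2) = sum of predecessors on chain B = 5
EF(B2) = ES + duration = 5 + 5 = 10
Successor of B2 is M. ES(M) = max(sum(A), sum(B)) = max(11, 10) = 11
Free float = ES(successor) - EF(current) = 11 - 10 = 1

1


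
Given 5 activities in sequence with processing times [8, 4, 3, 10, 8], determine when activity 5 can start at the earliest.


Activity 5 starts after activities 1 through 4 complete.
Predecessor durations: [8, 4, 3, 10]
ES = 8 + 4 + 3 + 10 = 25

25


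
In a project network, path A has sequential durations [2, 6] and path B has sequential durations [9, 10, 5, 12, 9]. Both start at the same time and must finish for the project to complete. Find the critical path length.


Path A total = 2 + 6 = 8
Path B total = 9 + 10 + 5 + 12 + 9 = 45
Critical path = longest path = max(8, 45) = 45

45


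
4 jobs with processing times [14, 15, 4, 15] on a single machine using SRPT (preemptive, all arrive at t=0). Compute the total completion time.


Since all jobs arrive at t=0, SRPT equals SPT ordering.
SPT order: [4, 14, 15, 15]
Completion times:
  Job 1: p=4, C=4
  Job 2: p=14, C=18
  Job 3: p=15, C=33
  Job 4: p=15, C=48
Total completion time = 4 + 18 + 33 + 48 = 103

103


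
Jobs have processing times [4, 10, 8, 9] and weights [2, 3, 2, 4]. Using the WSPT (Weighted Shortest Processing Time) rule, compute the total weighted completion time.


Compute p/w ratios and sort ascending (WSPT): [(4, 2), (9, 4), (10, 3), (8, 2)]
Compute weighted completion times:
  Job (p=4,w=2): C=4, w*C=2*4=8
  Job (p=9,w=4): C=13, w*C=4*13=52
  Job (p=10,w=3): C=23, w*C=3*23=69
  Job (p=8,w=2): C=31, w*C=2*31=62
Total weighted completion time = 191

191


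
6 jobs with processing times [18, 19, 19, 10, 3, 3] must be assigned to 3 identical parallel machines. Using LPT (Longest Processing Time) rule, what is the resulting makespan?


Sort jobs in decreasing order (LPT): [19, 19, 18, 10, 3, 3]
Assign each job to the least loaded machine:
  Machine 1: jobs [19, 3], load = 22
  Machine 2: jobs [19, 3], load = 22
  Machine 3: jobs [18, 10], load = 28
Makespan = max load = 28

28


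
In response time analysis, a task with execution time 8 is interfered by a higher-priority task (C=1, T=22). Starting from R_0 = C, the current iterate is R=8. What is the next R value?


R_next = C + ceil(R_prev / T_hp) * C_hp
ceil(8 / 22) = ceil(0.3636) = 1
Interference = 1 * 1 = 1
R_next = 8 + 1 = 9

9


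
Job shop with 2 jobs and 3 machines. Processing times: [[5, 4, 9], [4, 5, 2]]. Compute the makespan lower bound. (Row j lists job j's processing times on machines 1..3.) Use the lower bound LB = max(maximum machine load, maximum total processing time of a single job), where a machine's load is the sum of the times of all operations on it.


Machine loads:
  Machine 1: 5 + 4 = 9
  Machine 2: 4 + 5 = 9
  Machine 3: 9 + 2 = 11
Max machine load = 11
Job totals:
  Job 1: 18
  Job 2: 11
Max job total = 18
Lower bound = max(11, 18) = 18

18


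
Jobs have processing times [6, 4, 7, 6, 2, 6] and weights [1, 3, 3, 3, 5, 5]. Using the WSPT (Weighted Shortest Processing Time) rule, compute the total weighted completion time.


Compute p/w ratios and sort ascending (WSPT): [(2, 5), (6, 5), (4, 3), (6, 3), (7, 3), (6, 1)]
Compute weighted completion times:
  Job (p=2,w=5): C=2, w*C=5*2=10
  Job (p=6,w=5): C=8, w*C=5*8=40
  Job (p=4,w=3): C=12, w*C=3*12=36
  Job (p=6,w=3): C=18, w*C=3*18=54
  Job (p=7,w=3): C=25, w*C=3*25=75
  Job (p=6,w=1): C=31, w*C=1*31=31
Total weighted completion time = 246

246


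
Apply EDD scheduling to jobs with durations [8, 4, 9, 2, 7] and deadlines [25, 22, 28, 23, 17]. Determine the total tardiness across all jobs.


Sort by due date (EDD order): [(7, 17), (4, 22), (2, 23), (8, 25), (9, 28)]
Compute completion times and tardiness:
  Job 1: p=7, d=17, C=7, tardiness=max(0,7-17)=0
  Job 2: p=4, d=22, C=11, tardiness=max(0,11-22)=0
  Job 3: p=2, d=23, C=13, tardiness=max(0,13-23)=0
  Job 4: p=8, d=25, C=21, tardiness=max(0,21-25)=0
  Job 5: p=9, d=28, C=30, tardiness=max(0,30-28)=2
Total tardiness = 2

2


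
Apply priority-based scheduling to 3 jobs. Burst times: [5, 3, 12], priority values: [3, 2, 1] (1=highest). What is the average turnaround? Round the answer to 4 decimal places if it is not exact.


Sort by priority (ascending = highest first):
Order: [(1, 12), (2, 3), (3, 5)]
Completion times:
  Priority 1, burst=12, C=12
  Priority 2, burst=3, C=15
  Priority 3, burst=5, C=20
Average turnaround = 47/3 = 15.6667

15.6667


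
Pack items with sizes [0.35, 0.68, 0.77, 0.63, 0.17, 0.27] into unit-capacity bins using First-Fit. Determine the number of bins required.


Place items sequentially using First-Fit:
  Item 0.35 -> new Bin 1
  Item 0.68 -> new Bin 2
  Item 0.77 -> new Bin 3
  Item 0.63 -> Bin 1 (now 0.98)
  Item 0.17 -> Bin 2 (now 0.85)
  Item 0.27 -> new Bin 4
Total bins used = 4

4


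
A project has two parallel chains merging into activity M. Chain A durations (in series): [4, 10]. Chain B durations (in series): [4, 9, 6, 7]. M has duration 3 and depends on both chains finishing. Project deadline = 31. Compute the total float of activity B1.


Forward pass: ES(B1) = sum of predecessors on chain B = 0
EF = ES + duration = 0 + 4 = 4
Backward pass: LF(M) = deadline = 31; LS(M) = 31 - 3 = 28
LF(B1) = LS(M) - sum(successors on chain B) = 28 - 22 = 6
LS = LF - duration = 6 - 4 = 2
Total float = LS - ES = 2 - 0 = 2

2


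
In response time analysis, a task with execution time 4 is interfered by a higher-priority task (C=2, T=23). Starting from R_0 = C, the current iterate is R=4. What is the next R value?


R_next = C + ceil(R_prev / T_hp) * C_hp
ceil(4 / 23) = ceil(0.1739) = 1
Interference = 1 * 2 = 2
R_next = 4 + 2 = 6

6


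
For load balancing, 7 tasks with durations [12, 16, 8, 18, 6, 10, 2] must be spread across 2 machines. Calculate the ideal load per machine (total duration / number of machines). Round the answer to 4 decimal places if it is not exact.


Total processing time = 12 + 16 + 8 + 18 + 6 + 10 + 2 = 72
Number of machines = 2
Ideal balanced load = 72 / 2 = 36.0

36.0


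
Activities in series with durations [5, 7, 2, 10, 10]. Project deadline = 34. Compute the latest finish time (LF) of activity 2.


LF(activity 2) = deadline - sum of successor durations
Successors: activities 3 through 5 with durations [2, 10, 10]
Sum of successor durations = 22
LF = 34 - 22 = 12

12


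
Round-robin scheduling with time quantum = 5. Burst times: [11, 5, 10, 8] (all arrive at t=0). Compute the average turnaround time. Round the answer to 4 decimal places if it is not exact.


Time quantum = 5
Execution trace:
  J1 runs 5 units, time = 5
  J2 runs 5 units, time = 10
  J3 runs 5 units, time = 15
  J4 runs 5 units, time = 20
  J1 runs 5 units, time = 25
  J3 runs 5 units, time = 30
  J4 runs 3 units, time = 33
  J1 runs 1 units, time = 34
Finish times: [34, 10, 30, 33]
Average turnaround = 107/4 = 26.75

26.75


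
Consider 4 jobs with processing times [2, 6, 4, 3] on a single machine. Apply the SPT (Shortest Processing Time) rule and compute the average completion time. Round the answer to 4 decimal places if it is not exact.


Sort jobs by processing time (SPT order): [2, 3, 4, 6]
Compute completion times sequentially:
  Job 1: processing = 2, completes at 2
  Job 2: processing = 3, completes at 5
  Job 3: processing = 4, completes at 9
  Job 4: processing = 6, completes at 15
Sum of completion times = 31
Average completion time = 31/4 = 7.75

7.75


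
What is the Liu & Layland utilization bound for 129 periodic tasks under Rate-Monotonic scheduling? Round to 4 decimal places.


Compute 2^(1/129) = 1.0053876957
Subtract 1: 1.0053876957 - 1 = 0.0053876957
Multiply by n: 129 * 0.0053876957 = 0.6950127453
Round to 4 dp: 0.6950

0.6950


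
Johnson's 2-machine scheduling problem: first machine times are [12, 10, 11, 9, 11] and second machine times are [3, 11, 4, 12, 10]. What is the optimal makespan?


Apply Johnson's rule:
  Group 1 (a <= b): [(4, 9, 12), (2, 10, 11)]
  Group 2 (a > b): [(5, 11, 10), (3, 11, 4), (1, 12, 3)]
Optimal job order: [4, 2, 5, 3, 1]
Schedule:
  Job 4: M1 done at 9, M2 done at 21
  Job 2: M1 done at 19, M2 done at 32
  Job 5: M1 done at 30, M2 done at 42
  Job 3: M1 done at 41, M2 done at 46
  Job 1: M1 done at 53, M2 done at 56
Makespan = 56

56


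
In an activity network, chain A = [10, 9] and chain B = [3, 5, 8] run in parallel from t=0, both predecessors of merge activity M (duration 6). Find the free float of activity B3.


ES(B3) = sum of predecessors on chain B = 8
EF(B3) = ES + duration = 8 + 8 = 16
Successor of B3 is M. ES(M) = max(sum(A), sum(B)) = max(19, 16) = 19
Free float = ES(successor) - EF(current) = 19 - 16 = 3

3


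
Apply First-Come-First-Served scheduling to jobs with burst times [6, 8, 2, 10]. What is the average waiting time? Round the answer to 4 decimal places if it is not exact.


FCFS order (as given): [6, 8, 2, 10]
Waiting times:
  Job 1: wait = 0
  Job 2: wait = 6
  Job 3: wait = 14
  Job 4: wait = 16
Sum of waiting times = 36
Average waiting time = 36/4 = 9.0

9.0


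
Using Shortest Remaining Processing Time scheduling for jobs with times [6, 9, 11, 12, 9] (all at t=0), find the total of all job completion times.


Since all jobs arrive at t=0, SRPT equals SPT ordering.
SPT order: [6, 9, 9, 11, 12]
Completion times:
  Job 1: p=6, C=6
  Job 2: p=9, C=15
  Job 3: p=9, C=24
  Job 4: p=11, C=35
  Job 5: p=12, C=47
Total completion time = 6 + 15 + 24 + 35 + 47 = 127

127


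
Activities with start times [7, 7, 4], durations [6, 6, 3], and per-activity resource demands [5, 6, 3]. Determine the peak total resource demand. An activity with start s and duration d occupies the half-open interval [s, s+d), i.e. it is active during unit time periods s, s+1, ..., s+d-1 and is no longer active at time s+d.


Each activity i is active on [start_i, start_i + duration_i).
Compute total resource usage per time slot:
  t=0: active resources = [], total = 0
  t=1: active resources = [], total = 0
  t=2: active resources = [], total = 0
  t=3: active resources = [], total = 0
  t=4: active resources = [3], total = 3
  t=5: active resources = [3], total = 3
  t=6: active resources = [3], total = 3
  t=7: active resources = [5, 6], total = 11
  t=8: active resources = [5, 6], total = 11
  t=9: active resources = [5, 6], total = 11
  t=10: active resources = [5, 6], total = 11
  t=11: active resources = [5, 6], total = 11
  t=12: active resources = [5, 6], total = 11
Peak resource demand = 11

11


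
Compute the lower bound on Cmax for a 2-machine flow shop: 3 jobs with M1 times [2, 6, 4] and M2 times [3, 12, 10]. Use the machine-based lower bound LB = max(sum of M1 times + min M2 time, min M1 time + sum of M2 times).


LB1 = sum(M1 times) + min(M2 times) = 12 + 3 = 15
LB2 = min(M1 times) + sum(M2 times) = 2 + 25 = 27
Lower bound = max(LB1, LB2) = max(15, 27) = 27

27


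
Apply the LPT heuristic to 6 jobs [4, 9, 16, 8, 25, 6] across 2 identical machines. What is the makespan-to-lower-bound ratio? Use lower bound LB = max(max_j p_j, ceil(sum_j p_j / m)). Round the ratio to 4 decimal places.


LPT order: [25, 16, 9, 8, 6, 4]
Machine loads after assignment: [33, 35]
LPT makespan = 35
Lower bound = max(max_job, ceil(total/2)) = max(25, 34) = 34
Ratio = 35 / 34 = 1.0294

1.0294


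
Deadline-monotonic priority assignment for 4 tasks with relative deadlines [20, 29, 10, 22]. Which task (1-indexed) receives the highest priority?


Sort tasks by relative deadline (ascending):
  Task 3: deadline = 10
  Task 1: deadline = 20
  Task 4: deadline = 22
  Task 2: deadline = 29
Priority order (highest first): [3, 1, 4, 2]
Highest priority task = 3

3


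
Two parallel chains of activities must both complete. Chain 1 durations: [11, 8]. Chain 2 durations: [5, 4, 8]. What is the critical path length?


Path A total = 11 + 8 = 19
Path B total = 5 + 4 + 8 = 17
Critical path = longest path = max(19, 17) = 19

19


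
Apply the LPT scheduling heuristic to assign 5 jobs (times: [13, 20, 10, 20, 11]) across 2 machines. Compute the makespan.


Sort jobs in decreasing order (LPT): [20, 20, 13, 11, 10]
Assign each job to the least loaded machine:
  Machine 1: jobs [20, 13], load = 33
  Machine 2: jobs [20, 11, 10], load = 41
Makespan = max load = 41

41


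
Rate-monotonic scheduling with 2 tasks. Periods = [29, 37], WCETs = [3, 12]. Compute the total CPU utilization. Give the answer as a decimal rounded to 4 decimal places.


Compute individual utilizations (exact fractions):
  Task 1: C/T = 3/29 (approx. 0.1034)
  Task 2: C/T = 12/37 (approx. 0.3243)
Total utilization U = 3/29 + 12/37 = 459/1073
Rounded to 4 decimal places: U = 0.4278
RM (Liu & Layland) bound for 2 tasks = 0.828427; compare with U = 459/1073 (approx. 0.427773)
U <= bound, so schedulable by RM sufficient condition.

0.4278


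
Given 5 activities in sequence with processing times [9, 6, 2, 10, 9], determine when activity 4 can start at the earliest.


Activity 4 starts after activities 1 through 3 complete.
Predecessor durations: [9, 6, 2]
ES = 9 + 6 + 2 = 17

17


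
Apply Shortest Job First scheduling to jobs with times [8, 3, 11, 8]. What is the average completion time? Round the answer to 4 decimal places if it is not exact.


SJF order (ascending): [3, 8, 8, 11]
Completion times:
  Job 1: burst=3, C=3
  Job 2: burst=8, C=11
  Job 3: burst=8, C=19
  Job 4: burst=11, C=30
Average completion = 63/4 = 15.75

15.75


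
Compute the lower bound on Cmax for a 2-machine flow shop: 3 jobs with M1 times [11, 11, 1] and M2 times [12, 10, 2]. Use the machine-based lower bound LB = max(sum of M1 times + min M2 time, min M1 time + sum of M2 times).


LB1 = sum(M1 times) + min(M2 times) = 23 + 2 = 25
LB2 = min(M1 times) + sum(M2 times) = 1 + 24 = 25
Lower bound = max(LB1, LB2) = max(25, 25) = 25

25


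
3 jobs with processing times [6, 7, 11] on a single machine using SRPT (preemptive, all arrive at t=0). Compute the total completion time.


Since all jobs arrive at t=0, SRPT equals SPT ordering.
SPT order: [6, 7, 11]
Completion times:
  Job 1: p=6, C=6
  Job 2: p=7, C=13
  Job 3: p=11, C=24
Total completion time = 6 + 13 + 24 = 43

43


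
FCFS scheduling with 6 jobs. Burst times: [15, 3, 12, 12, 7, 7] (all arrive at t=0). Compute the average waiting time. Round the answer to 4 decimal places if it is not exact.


FCFS order (as given): [15, 3, 12, 12, 7, 7]
Waiting times:
  Job 1: wait = 0
  Job 2: wait = 15
  Job 3: wait = 18
  Job 4: wait = 30
  Job 5: wait = 42
  Job 6: wait = 49
Sum of waiting times = 154
Average waiting time = 154/6 = 25.6667

25.6667


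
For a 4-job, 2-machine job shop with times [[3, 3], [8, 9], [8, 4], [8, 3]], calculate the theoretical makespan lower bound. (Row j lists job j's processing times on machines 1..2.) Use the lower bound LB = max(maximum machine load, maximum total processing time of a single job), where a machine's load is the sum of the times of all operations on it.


Machine loads:
  Machine 1: 3 + 8 + 8 + 8 = 27
  Machine 2: 3 + 9 + 4 + 3 = 19
Max machine load = 27
Job totals:
  Job 1: 6
  Job 2: 17
  Job 3: 12
  Job 4: 11
Max job total = 17
Lower bound = max(27, 17) = 27

27


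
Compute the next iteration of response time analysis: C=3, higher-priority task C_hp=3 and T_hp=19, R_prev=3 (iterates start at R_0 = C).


R_next = C + ceil(R_prev / T_hp) * C_hp
ceil(3 / 19) = ceil(0.1579) = 1
Interference = 1 * 3 = 3
R_next = 3 + 3 = 6

6


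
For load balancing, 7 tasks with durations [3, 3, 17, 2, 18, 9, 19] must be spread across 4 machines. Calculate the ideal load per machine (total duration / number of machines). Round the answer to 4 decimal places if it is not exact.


Total processing time = 3 + 3 + 17 + 2 + 18 + 9 + 19 = 71
Number of machines = 4
Ideal balanced load = 71 / 4 = 17.75

17.75


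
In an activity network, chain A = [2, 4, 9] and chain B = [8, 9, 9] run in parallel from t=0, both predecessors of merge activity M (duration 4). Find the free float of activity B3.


ES(B3) = sum of predecessors on chain B = 17
EF(B3) = ES + duration = 17 + 9 = 26
Successor of B3 is M. ES(M) = max(sum(A), sum(B)) = max(15, 26) = 26
Free float = ES(successor) - EF(current) = 26 - 26 = 0

0


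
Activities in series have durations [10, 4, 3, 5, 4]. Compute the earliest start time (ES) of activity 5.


Activity 5 starts after activities 1 through 4 complete.
Predecessor durations: [10, 4, 3, 5]
ES = 10 + 4 + 3 + 5 = 22

22


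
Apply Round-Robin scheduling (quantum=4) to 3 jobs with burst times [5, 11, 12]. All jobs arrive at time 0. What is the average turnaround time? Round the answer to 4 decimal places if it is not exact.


Time quantum = 4
Execution trace:
  J1 runs 4 units, time = 4
  J2 runs 4 units, time = 8
  J3 runs 4 units, time = 12
  J1 runs 1 units, time = 13
  J2 runs 4 units, time = 17
  J3 runs 4 units, time = 21
  J2 runs 3 units, time = 24
  J3 runs 4 units, time = 28
Finish times: [13, 24, 28]
Average turnaround = 65/3 = 21.6667

21.6667


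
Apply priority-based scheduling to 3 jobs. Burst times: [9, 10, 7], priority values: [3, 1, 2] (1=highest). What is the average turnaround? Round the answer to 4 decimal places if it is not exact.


Sort by priority (ascending = highest first):
Order: [(1, 10), (2, 7), (3, 9)]
Completion times:
  Priority 1, burst=10, C=10
  Priority 2, burst=7, C=17
  Priority 3, burst=9, C=26
Average turnaround = 53/3 = 17.6667

17.6667


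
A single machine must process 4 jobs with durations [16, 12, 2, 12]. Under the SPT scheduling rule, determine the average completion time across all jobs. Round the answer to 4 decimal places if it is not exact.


Sort jobs by processing time (SPT order): [2, 12, 12, 16]
Compute completion times sequentially:
  Job 1: processing = 2, completes at 2
  Job 2: processing = 12, completes at 14
  Job 3: processing = 12, completes at 26
  Job 4: processing = 16, completes at 42
Sum of completion times = 84
Average completion time = 84/4 = 21.0

21.0


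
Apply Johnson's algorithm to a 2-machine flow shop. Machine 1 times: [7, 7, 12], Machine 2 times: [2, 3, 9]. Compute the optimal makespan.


Apply Johnson's rule:
  Group 1 (a <= b): []
  Group 2 (a > b): [(3, 12, 9), (2, 7, 3), (1, 7, 2)]
Optimal job order: [3, 2, 1]
Schedule:
  Job 3: M1 done at 12, M2 done at 21
  Job 2: M1 done at 19, M2 done at 24
  Job 1: M1 done at 26, M2 done at 28
Makespan = 28

28


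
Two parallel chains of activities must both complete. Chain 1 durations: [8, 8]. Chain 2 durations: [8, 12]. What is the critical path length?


Path A total = 8 + 8 = 16
Path B total = 8 + 12 = 20
Critical path = longest path = max(16, 20) = 20

20


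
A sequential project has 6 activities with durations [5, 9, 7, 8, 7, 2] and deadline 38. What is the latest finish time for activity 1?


LF(activity 1) = deadline - sum of successor durations
Successors: activities 2 through 6 with durations [9, 7, 8, 7, 2]
Sum of successor durations = 33
LF = 38 - 33 = 5

5


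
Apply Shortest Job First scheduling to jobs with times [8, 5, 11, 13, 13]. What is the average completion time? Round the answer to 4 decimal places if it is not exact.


SJF order (ascending): [5, 8, 11, 13, 13]
Completion times:
  Job 1: burst=5, C=5
  Job 2: burst=8, C=13
  Job 3: burst=11, C=24
  Job 4: burst=13, C=37
  Job 5: burst=13, C=50
Average completion = 129/5 = 25.8

25.8


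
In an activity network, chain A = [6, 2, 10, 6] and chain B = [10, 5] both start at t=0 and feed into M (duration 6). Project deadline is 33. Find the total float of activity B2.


Forward pass: ES(B2) = sum of predecessors on chain B = 10
EF = ES + duration = 10 + 5 = 15
Backward pass: LF(M) = deadline = 33; LS(M) = 33 - 6 = 27
LF(B2) = LS(M) - sum(successors on chain B) = 27 - 0 = 27
LS = LF - duration = 27 - 5 = 22
Total float = LS - ES = 22 - 10 = 12

12


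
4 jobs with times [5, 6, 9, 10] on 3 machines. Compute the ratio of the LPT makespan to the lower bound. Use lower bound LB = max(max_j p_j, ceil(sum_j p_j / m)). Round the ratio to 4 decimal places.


LPT order: [10, 9, 6, 5]
Machine loads after assignment: [10, 9, 11]
LPT makespan = 11
Lower bound = max(max_job, ceil(total/3)) = max(10, 10) = 10
Ratio = 11 / 10 = 1.1

1.1
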